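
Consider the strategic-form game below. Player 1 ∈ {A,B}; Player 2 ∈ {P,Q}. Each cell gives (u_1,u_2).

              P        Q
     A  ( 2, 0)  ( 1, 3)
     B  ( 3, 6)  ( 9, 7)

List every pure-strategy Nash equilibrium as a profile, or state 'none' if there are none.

Nash profiles: (B,Q)

(A,P): not NE [P1→B gives 3>2; P2→Q gives 3>0]
(A,Q): not NE [P1→B gives 9>1]
(B,P): not NE [P2→Q gives 7>6]
(B,Q): NE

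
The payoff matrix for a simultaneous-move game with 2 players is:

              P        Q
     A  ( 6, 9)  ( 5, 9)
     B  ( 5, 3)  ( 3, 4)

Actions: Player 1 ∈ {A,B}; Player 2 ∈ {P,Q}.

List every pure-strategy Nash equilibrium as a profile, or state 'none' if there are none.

(A,P): NE
(A,Q): NE
(B,P): not NE [P1→A gives 6>5; P2→Q gives 4>3]
(B,Q): not NE [P1→A gives 5>3]

Nash profiles: (A,P), (A,Q)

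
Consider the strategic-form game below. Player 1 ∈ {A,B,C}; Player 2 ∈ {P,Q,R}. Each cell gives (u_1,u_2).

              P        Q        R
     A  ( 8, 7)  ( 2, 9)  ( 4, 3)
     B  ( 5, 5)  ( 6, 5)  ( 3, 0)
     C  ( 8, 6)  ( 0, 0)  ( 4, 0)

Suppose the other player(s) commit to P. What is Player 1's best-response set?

BR_1 = {A,C}

u_1(A vs P) = 8
u_1(B vs P) = 5
u_1(C vs P) = 8
max payoff 8 at {A,C}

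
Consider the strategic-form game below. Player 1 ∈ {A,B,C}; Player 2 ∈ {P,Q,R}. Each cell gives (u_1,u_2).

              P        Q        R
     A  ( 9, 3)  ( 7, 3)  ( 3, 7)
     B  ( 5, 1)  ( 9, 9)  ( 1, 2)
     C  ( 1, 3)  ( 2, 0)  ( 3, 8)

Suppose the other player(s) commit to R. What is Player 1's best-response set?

u_1(A vs R) = 3
u_1(B vs R) = 1
u_1(C vs R) = 3
max payoff 3 at {A,C}

BR_1 = {A,C}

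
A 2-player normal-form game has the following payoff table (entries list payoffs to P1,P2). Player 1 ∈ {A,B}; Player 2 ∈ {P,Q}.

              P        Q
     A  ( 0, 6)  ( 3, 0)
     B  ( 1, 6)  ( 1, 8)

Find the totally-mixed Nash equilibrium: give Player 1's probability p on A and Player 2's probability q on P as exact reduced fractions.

P1 mixes 1/4 on A; P2 mixes 2/3 on P

P1 indiff ⇒ q·0+(1-q)·3 = q·1+(1-q)·1 ⇒ q(-1) = (1-q)(-2) ⇒ q = 2/3
P2 indiff ⇒ p·6+(1-p)·6 = p·0+(1-p)·8 ⇒ p(6) = (1-p)(2) ⇒ p = 1/4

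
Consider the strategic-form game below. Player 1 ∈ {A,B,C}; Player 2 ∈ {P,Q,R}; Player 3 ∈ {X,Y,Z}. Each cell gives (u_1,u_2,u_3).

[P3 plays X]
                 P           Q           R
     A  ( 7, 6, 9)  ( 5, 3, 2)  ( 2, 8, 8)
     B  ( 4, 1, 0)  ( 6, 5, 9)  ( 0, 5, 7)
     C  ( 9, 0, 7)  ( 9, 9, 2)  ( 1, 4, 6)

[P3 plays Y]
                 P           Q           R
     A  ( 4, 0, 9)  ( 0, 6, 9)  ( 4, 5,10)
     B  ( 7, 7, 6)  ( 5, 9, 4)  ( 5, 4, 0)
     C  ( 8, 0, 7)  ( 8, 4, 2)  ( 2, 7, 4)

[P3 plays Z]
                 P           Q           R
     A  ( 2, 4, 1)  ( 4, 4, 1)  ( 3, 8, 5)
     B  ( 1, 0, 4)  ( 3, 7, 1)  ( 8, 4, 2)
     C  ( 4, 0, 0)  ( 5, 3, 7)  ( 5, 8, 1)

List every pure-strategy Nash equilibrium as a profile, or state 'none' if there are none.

(A,P,X): not NE [P1→C gives 9>7; P2→R gives 8>6]
(A,P,Y): not NE [P1→C gives 8>4; P2→Q gives 6>0]
(A,P,Z): not NE [P1→C gives 4>2; P2→R gives 8>4; P3→Y gives 9>1]
(A,Q,X): not NE [P1→C gives 9>5; P2→R gives 8>3; P3→Y gives 9>2]
(A,Q,Y): not NE [P1→C gives 8>0]
(A,Q,Z): not NE [P1→C gives 5>4; P2→R gives 8>4; P3→Y gives 9>1]
(A,R,X): not NE [P3→Y gives 10>8]
(A,R,Y): not NE [P1→B gives 5>4; P2→Q gives 6>5]
(A,R,Z): not NE [P1→B gives 8>3; P3→Y gives 10>5]
(B,P,X): not NE [P1→C gives 9>4; P2→R gives 5>1; P3→Y gives 6>0]
(B,P,Y): not NE [P1→C gives 8>7; P2→Q gives 9>7]
(B,P,Z): not NE [P1→C gives 4>1; P2→Q gives 7>0; P3→Y gives 6>4]
(B,Q,X): not NE [P1→C gives 9>6]
(B,Q,Y): not NE [P1→C gives 8>5; P3→X gives 9>4]
(B,Q,Z): not NE [P1→C gives 5>3; P3→X gives 9>1]
(B,R,X): not NE [P1→A gives 2>0]
(B,R,Y): not NE [P2→Q gives 9>4; P3→X gives 7>0]
(B,R,Z): not NE [P2→Q gives 7>4; P3→X gives 7>2]
(C,P,X): not NE [P2→Q gives 9>0]
(C,P,Y): not NE [P2→R gives 7>0]
(C,P,Z): not NE [P2→R gives 8>0; P3→Y gives 7>0]
(C,Q,X): not NE [P3→Z gives 7>2]
(C,Q,Y): not NE [P2→R gives 7>4; P3→Z gives 7>2]
(C,Q,Z): not NE [P2→R gives 8>3]
(C,R,X): not NE [P1→A gives 2>1; P2→Q gives 9>4]
(C,R,Y): not NE [P1→B gives 5>2; P3→X gives 6>4]
(C,R,Z): not NE [P1→B gives 8>5; P3→X gives 6>1]

PSNE: ∅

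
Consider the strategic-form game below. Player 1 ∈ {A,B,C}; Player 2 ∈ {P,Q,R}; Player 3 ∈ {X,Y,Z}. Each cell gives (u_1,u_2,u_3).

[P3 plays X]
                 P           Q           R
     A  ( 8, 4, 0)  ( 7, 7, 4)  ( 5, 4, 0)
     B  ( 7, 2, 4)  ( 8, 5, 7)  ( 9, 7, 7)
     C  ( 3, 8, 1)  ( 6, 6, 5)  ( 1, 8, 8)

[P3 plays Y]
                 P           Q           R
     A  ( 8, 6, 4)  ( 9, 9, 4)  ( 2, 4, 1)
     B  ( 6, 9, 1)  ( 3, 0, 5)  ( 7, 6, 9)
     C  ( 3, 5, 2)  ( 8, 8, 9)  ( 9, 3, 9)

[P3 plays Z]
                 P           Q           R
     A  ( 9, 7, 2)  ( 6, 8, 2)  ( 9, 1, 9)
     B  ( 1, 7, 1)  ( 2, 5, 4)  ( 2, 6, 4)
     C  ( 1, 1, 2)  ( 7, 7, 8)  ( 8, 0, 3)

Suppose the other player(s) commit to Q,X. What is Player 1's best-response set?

BR_1 = {B}

u_1(A vs Q,X) = 7
u_1(B vs Q,X) = 8
u_1(C vs Q,X) = 6
max payoff 8 at {B}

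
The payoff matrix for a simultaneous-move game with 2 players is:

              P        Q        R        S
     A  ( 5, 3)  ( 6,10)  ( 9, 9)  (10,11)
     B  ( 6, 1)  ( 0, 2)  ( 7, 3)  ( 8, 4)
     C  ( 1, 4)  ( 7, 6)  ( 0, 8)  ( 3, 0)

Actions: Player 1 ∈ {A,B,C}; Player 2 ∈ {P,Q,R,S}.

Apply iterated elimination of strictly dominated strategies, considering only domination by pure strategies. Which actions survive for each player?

Remaining: P1:{A,C} P2:{Q,R,S}

P2 drop P (Q beats it: A:10>3 B:2>1 C:6>4)
P1 drop B (A beats it: Q:6>0 R:9>7 S:10>8)
P1→{A,C} P2→{Q,R,S}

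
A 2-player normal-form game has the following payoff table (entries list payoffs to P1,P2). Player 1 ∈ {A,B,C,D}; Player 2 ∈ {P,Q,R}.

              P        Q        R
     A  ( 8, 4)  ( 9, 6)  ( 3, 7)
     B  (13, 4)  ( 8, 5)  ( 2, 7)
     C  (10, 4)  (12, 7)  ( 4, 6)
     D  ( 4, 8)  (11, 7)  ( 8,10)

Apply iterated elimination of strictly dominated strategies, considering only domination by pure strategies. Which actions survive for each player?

IESDS → P1:{C,D} P2:{Q,R}

P1 drop A (C beats it: P:10>8 Q:12>9 R:4>3)
P2 drop P (R beats it: B:7>4 C:6>4 D:10>8)
P1 drop B (C beats it: Q:12>8 R:4>2)
P1→{C,D} P2→{Q,R}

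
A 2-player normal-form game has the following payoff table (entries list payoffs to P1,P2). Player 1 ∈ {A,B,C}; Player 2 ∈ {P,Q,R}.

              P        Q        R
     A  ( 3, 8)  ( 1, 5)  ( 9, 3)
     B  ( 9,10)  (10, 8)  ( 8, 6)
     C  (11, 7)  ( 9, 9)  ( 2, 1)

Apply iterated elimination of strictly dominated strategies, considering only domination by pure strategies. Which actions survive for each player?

Survivors P1:{B,C} P2:{P,Q}

P2 drop R (P beats it: A:8>3 B:10>6 C:7>1)
P1 drop A (B beats it: P:9>3 Q:10>1)
P1→{B,C} P2→{P,Q}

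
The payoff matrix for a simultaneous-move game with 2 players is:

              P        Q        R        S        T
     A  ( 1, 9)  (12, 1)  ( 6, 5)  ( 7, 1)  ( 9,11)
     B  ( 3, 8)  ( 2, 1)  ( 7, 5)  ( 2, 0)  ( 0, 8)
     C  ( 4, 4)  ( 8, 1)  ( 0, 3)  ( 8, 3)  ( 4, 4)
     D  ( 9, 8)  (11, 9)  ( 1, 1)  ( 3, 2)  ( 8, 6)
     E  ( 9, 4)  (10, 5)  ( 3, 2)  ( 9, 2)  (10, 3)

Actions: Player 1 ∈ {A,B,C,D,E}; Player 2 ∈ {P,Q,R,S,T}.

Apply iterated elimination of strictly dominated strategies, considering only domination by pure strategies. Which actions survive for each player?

P1 drop C (E beats it: P:9>4 Q:10>8 R:3>0 S:9>8 T:10>4)
P2 drop R (P beats it: A:9>5 B:8>5 D:8>1 E:4>2)
P1 drop B (D beats it: P:9>3 Q:11>2 S:3>2 T:8>0)
P2 drop S (P beats it: A:9>1 D:8>2 E:4>2)
P1→{A,D,E} P2→{P,Q,T}

IESDS → P1:{A,D,E} P2:{P,Q,T}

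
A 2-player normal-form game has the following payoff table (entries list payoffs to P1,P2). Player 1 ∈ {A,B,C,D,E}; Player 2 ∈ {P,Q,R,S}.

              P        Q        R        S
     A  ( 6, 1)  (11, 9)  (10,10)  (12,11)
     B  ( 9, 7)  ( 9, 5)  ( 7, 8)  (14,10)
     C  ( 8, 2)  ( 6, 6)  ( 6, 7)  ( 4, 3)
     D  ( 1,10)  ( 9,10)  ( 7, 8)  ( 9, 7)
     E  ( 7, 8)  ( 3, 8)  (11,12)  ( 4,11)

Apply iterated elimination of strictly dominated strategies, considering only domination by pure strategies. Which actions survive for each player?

P1 drop C (B beats it: P:9>8 Q:9>6 R:7>6 S:14>4)
P1 drop D (A beats it: P:6>1 Q:11>9 R:10>7 S:12>9)
P2 drop P (R beats it: A:10>1 B:8>7 E:12>8)
P2 drop Q (R beats it: A:10>9 B:8>5 E:12>8)
P1→{A,B,E} P2→{R,S}

IESDS → P1:{A,B,E} P2:{R,S}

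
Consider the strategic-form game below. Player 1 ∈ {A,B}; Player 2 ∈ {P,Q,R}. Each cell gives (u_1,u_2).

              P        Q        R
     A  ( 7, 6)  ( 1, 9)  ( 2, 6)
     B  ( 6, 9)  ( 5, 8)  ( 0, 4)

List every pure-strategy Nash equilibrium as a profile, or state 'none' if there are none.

Equilibria: none

(A,P): not NE [P2→Q gives 9>6]
(A,Q): not NE [P1→B gives 5>1]
(A,R): not NE [P2→Q gives 9>6]
(B,P): not NE [P1→A gives 7>6]
(B,Q): not NE [P2→P gives 9>8]
(B,R): not NE [P1→A gives 2>0; P2→P gives 9>4]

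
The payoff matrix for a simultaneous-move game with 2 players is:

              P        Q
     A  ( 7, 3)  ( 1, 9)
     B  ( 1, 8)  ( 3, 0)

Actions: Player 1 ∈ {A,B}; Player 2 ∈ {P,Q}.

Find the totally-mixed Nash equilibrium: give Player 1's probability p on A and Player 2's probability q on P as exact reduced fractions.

(p,q) = (4/7, 1/4)

P1 indiff ⇒ q·7+(1-q)·1 = q·1+(1-q)·3 ⇒ q(6) = (1-q)(2) ⇒ q = 1/4
P2 indiff ⇒ p·3+(1-p)·8 = p·9+(1-p)·0 ⇒ p(-6) = (1-p)(-8) ⇒ p = 4/7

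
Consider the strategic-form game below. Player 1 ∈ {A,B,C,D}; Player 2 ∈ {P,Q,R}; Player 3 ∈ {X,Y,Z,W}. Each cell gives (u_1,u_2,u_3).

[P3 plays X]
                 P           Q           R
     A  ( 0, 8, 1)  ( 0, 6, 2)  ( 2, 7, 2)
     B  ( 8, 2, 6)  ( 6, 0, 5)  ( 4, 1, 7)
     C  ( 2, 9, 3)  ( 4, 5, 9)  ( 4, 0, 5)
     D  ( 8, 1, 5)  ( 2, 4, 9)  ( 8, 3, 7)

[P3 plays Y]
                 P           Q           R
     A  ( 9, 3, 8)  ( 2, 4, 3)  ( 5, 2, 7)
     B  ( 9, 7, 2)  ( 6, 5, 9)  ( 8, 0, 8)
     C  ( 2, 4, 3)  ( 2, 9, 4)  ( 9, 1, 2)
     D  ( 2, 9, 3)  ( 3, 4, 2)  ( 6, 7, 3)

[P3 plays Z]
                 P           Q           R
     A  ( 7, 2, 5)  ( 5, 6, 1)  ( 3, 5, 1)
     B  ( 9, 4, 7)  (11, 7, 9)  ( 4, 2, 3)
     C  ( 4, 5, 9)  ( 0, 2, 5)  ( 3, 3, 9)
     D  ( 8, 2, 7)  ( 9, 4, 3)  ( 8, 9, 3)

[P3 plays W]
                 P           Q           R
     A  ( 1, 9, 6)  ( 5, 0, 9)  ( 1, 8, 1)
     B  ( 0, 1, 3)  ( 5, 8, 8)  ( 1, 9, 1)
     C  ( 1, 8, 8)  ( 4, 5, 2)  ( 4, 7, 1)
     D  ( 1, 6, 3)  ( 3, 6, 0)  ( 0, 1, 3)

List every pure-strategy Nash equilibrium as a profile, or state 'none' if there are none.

Nash profiles: (B,Q,Z)

(A,P,X): not NE [P1→D gives 8>0; P3→Y gives 8>1]
(A,P,Y): not NE [P2→Q gives 4>3]
(A,P,Z): not NE [P1→B gives 9>7; P2→Q gives 6>2; P3→Y gives 8>5]
(A,P,W): not NE [P3→Y gives 8>6]
(A,Q,X): not NE [P1→B gives 6>0; P2→P gives 8>6; P3→W gives 9>2]
(A,Q,Y): not NE [P1→B gives 6>2; P3→W gives 9>3]
(A,Q,Z): not NE [P1→B gives 11>5; P3→W gives 9>1]
(A,Q,W): not NE [P2→P gives 9>0]
(A,R,X): not NE [P1→D gives 8>2; P2→P gives 8>7; P3→Y gives 7>2]
(A,R,Y): not NE [P1→C gives 9>5; P2→Q gives 4>2]
(A,R,Z): not NE [P1→D gives 8>3; P2→Q gives 6>5; P3→Y gives 7>1]
(A,R,W): not NE [P1→C gives 4>1; P2→P gives 9>8; P3→Y gives 7>1]
(B,P,X): not NE [P3→Z gives 7>6]
(B,P,Y): not NE [P3→Z gives 7>2]
(B,P,Z): not NE [P2→Q gives 7>4]
(B,P,W): not NE [P1→D gives 1>0; P2→R gives 9>1; P3→Z gives 7>3]
(B,Q,X): not NE [P2→P gives 2>0; P3→Z gives 9>5]
(B,Q,Y): not NE [P2→P gives 7>5]
(B,Q,Z): NE
(B,Q,W): not NE [P2→R gives 9>8; P3→Z gives 9>8]
(B,R,X): not NE [P1→D gives 8>4; P2→P gives 2>1; P3→Y gives 8>7]
(B,R,Y): not NE [P1→C gives 9>8; P2→P gives 7>0]
(B,R,Z): not NE [P1→D gives 8>4; P2→Q gives 7>2; P3→Y gives 8>3]
(B,R,W): not NE [P1→C gives 4>1; P3→Y gives 8>1]
(C,P,X): not NE [P1→D gives 8>2; P3→Z gives 9>3]
(C,P,Y): not NE [P1→B gives 9>2; P2→Q gives 9>4; P3→Z gives 9>3]
(C,P,Z): not NE [P1→B gives 9>4]
(C,P,W): not NE [P3→Z gives 9>8]
(C,Q,X): not NE [P1→B gives 6>4; P2→P gives 9>5]
(C,Q,Y): not NE [P1→B gives 6>2; P3→X gives 9>4]
(C,Q,Z): not NE [P1→B gives 11>0; P2→P gives 5>2; P3→X gives 9>5]
(C,Q,W): not NE [P1→B gives 5>4; P2→P gives 8>5; P3→X gives 9>2]
(C,R,X): not NE [P1→D gives 8>4; P2→P gives 9>0; P3→Z gives 9>5]
(C,R,Y): not NE [P2→Q gives 9>1; P3→Z gives 9>2]
(C,R,Z): not NE [P1→D gives 8>3; P2→P gives 5>3]
(C,R,W): not NE [P2→P gives 8>7; P3→Z gives 9>1]
(D,P,X): not NE [P2→Q gives 4>1; P3→Z gives 7>5]
(D,P,Y): not NE [P1→B gives 9>2; P3→Z gives 7>3]
(D,P,Z): not NE [P1→B gives 9>8; P2→R gives 9>2]
(D,P,W): not NE [P3→Z gives 7>3]
(D,Q,X): not NE [P1→B gives 6>2]
(D,Q,Y): not NE [P1→B gives 6>3; P2→P gives 9>4; P3→X gives 9>2]
(D,Q,Z): not NE [P1→B gives 11>9; P2→R gives 9>4; P3→X gives 9>3]
(D,Q,W): not NE [P1→B gives 5>3; P3→X gives 9>0]
(D,R,X): not NE [P2→Q gives 4>3]
(D,R,Y): not NE [P1→C gives 9>6; P2→P gives 9>7; P3→X gives 7>3]
(D,R,Z): not NE [P3→X gives 7>3]
(D,R,W): not NE [P1→C gives 4>0; P2→Q gives 6>1; P3→X gives 7>3]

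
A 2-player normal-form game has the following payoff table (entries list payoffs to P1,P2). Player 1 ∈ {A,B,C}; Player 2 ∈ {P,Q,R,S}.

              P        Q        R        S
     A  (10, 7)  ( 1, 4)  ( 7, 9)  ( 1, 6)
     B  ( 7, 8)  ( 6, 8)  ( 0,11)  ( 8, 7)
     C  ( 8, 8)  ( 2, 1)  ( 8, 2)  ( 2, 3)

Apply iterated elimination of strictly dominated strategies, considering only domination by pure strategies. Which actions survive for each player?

IESDS → P1:{A,C} P2:{P,R}

P2 drop Q (R beats it: A:9>4 B:11>8 C:2>1)
P2 drop S (P beats it: A:7>6 B:8>7 C:8>3)
P1 drop B (A beats it: P:10>7 R:7>0)
P1→{A,C} P2→{P,R}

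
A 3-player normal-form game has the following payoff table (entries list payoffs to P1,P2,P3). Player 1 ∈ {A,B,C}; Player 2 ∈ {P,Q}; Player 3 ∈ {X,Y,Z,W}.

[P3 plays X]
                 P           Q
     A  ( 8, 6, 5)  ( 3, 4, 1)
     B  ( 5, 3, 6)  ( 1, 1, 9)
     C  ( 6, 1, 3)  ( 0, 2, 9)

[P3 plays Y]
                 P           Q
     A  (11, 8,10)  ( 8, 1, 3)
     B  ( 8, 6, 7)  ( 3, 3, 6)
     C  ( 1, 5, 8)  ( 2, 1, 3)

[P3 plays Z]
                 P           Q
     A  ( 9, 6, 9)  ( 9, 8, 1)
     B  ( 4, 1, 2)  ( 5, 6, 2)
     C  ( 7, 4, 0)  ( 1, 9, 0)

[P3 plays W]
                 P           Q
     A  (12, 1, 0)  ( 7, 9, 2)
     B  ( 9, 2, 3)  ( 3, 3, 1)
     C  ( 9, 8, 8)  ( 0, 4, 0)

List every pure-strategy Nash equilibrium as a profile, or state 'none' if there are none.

(A,P,X): not NE [P3→Y gives 10>5]
(A,P,Y): NE
(A,P,Z): not NE [P2→Q gives 8>6; P3→Y gives 10>9]
(A,P,W): not NE [P2→Q gives 9>1; P3→Y gives 10>0]
(A,Q,X): not NE [P2→P gives 6>4; P3→Y gives 3>1]
(A,Q,Y): not NE [P2→P gives 8>1]
(A,Q,Z): not NE [P3→Y gives 3>1]
(A,Q,W): not NE [P3→Y gives 3>2]
(B,P,X): not NE [P1→A gives 8>5; P3→Y gives 7>6]
(B,P,Y): not NE [P1→A gives 11>8]
(B,P,Z): not NE [P1→A gives 9>4; P2→Q gives 6>1; P3→Y gives 7>2]
(B,P,W): not NE [P1→A gives 12>9; P2→Q gives 3>2; P3→Y gives 7>3]
(B,Q,X): not NE [P1→A gives 3>1; P2→P gives 3>1]
(B,Q,Y): not NE [P1→A gives 8>3; P2→P gives 6>3; P3→X gives 9>6]
(B,Q,Z): not NE [P1→A gives 9>5; P3→X gives 9>2]
(B,Q,W): not NE [P1→A gives 7>3; P3→X gives 9>1]
(C,P,X): not NE [P1→A gives 8>6; P2→Q gives 2>1; P3→W gives 8>3]
(C,P,Y): not NE [P1→A gives 11>1]
(C,P,Z): not NE [P1→A gives 9>7; P2→Q gives 9>4; P3→W gives 8>0]
(C,P,W): not NE [P1→A gives 12>9]
(C,Q,X): not NE [P1→A gives 3>0]
(C,Q,Y): not NE [P1→A gives 8>2; P2→P gives 5>1; P3→X gives 9>3]
(C,Q,Z): not NE [P1→A gives 9>1; P3→X gives 9>0]
(C,Q,W): not NE [P1→A gives 7>0; P2→P gives 8>4; P3→X gives 9>0]

NE set: (A,P,Y)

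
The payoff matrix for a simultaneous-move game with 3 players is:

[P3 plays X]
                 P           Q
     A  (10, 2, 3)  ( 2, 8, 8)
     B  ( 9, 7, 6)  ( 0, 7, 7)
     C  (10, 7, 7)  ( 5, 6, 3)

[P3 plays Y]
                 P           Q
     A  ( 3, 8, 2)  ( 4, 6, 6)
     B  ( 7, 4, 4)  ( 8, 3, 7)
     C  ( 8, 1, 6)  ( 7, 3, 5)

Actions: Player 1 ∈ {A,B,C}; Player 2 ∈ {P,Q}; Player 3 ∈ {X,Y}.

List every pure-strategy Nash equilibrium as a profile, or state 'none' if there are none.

NE set: (C,P,X)

(A,P,X): not NE [P2→Q gives 8>2]
(A,P,Y): not NE [P1→C gives 8>3; P3→X gives 3>2]
(A,Q,X): not NE [P1→C gives 5>2]
(A,Q,Y): not NE [P1→B gives 8>4; P2→P gives 8>6; P3→X gives 8>6]
(B,P,X): not NE [P1→C gives 10>9]
(B,P,Y): not NE [P1→C gives 8>7; P3→X gives 6>4]
(B,Q,X): not NE [P1→C gives 5>0]
(B,Q,Y): not NE [P2→P gives 4>3]
(C,P,X): NE
(C,P,Y): not NE [P2→Q gives 3>1; P3→X gives 7>6]
(C,Q,X): not NE [P2→P gives 7>6; P3→Y gives 5>3]
(C,Q,Y): not NE [P1→B gives 8>7]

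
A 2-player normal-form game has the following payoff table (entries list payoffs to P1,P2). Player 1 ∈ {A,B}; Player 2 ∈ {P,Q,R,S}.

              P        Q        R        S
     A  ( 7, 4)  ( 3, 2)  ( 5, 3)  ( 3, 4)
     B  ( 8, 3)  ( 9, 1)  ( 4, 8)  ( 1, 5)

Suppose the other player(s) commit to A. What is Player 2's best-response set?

BR_2 = {P,S}

u_2(P vs A) = 4
u_2(Q vs A) = 2
u_2(R vs A) = 3
u_2(S vs A) = 4
max payoff 4 at {P,S}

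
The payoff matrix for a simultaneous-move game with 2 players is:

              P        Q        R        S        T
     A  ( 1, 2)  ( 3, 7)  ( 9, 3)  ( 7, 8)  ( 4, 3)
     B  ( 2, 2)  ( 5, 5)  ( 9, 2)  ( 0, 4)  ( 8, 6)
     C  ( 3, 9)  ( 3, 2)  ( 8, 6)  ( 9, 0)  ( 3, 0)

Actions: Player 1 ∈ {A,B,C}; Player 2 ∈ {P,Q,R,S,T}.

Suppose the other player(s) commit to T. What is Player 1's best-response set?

u_1(A vs T) = 4
u_1(B vs T) = 8
u_1(C vs T) = 3
max payoff 8 at {B}

argmax u_1 = {B}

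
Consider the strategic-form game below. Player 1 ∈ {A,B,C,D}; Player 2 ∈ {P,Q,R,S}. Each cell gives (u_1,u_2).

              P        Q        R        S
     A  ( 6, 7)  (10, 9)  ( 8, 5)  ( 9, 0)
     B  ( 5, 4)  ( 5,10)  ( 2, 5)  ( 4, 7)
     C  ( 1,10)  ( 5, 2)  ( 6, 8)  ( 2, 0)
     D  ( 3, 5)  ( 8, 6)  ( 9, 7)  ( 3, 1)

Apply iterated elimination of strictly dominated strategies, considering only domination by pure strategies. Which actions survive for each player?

P1 drop B (A beats it: P:6>5 Q:10>5 R:8>2 S:9>4)
P1 drop C (A beats it: P:6>1 Q:10>5 R:8>6 S:9>2)
P2 drop P (Q beats it: A:9>7 D:6>5)
P2 drop S (Q beats it: A:9>0 D:6>1)
P1→{A,D} P2→{Q,R}

Remaining: P1:{A,D} P2:{Q,R}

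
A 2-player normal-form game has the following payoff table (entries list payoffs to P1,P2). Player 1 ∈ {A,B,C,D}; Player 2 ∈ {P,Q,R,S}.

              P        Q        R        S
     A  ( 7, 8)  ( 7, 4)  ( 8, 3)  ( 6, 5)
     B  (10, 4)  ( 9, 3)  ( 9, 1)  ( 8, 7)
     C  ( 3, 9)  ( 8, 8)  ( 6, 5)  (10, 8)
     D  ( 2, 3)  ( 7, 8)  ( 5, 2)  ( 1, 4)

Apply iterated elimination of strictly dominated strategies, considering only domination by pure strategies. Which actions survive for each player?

IESDS → P1:{B,C} P2:{P,S}

P1 drop A (B beats it: P:10>7 Q:9>7 R:9>8 S:8>6)
P1 drop D (B beats it: P:10>2 Q:9>7 R:9>5 S:8>1)
P2 drop Q (P beats it: B:4>3 C:9>8)
P2 drop R (P beats it: B:4>1 C:9>5)
P1→{B,C} P2→{P,S}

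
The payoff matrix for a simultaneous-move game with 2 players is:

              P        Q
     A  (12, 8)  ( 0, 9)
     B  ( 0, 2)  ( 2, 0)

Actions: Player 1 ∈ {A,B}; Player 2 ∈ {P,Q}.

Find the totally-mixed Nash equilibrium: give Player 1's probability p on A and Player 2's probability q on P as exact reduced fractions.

(p,q) = (2/3, 1/7)

P1 indiff ⇒ q·12+(1-q)·0 = q·0+(1-q)·2 ⇒ q(12) = (1-q)(2) ⇒ q = 1/7
P2 indiff ⇒ p·8+(1-p)·2 = p·9+(1-p)·0 ⇒ p(-1) = (1-p)(-2) ⇒ p = 2/3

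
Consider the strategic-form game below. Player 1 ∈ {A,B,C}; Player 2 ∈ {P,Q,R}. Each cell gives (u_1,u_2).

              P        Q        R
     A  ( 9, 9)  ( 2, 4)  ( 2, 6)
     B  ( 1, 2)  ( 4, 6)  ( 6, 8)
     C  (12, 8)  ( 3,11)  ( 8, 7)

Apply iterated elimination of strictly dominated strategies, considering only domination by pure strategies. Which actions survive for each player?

P1 drop A (C beats it: P:12>9 Q:3>2 R:8>2)
P2 drop P (Q beats it: B:6>2 C:11>8)
P1→{B,C} P2→{Q,R}

Survivors P1:{B,C} P2:{Q,R}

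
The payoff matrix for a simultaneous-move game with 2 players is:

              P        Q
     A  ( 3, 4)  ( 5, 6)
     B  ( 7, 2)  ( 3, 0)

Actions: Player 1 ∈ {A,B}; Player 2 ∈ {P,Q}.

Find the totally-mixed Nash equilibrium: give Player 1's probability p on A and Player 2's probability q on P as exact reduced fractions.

(p,q) = (1/2, 1/3)

P1 indiff ⇒ q·3+(1-q)·5 = q·7+(1-q)·3 ⇒ q(-4) = (1-q)(-2) ⇒ q = 1/3
P2 indiff ⇒ p·4+(1-p)·2 = p·6+(1-p)·0 ⇒ p(-2) = (1-p)(-2) ⇒ p = 1/2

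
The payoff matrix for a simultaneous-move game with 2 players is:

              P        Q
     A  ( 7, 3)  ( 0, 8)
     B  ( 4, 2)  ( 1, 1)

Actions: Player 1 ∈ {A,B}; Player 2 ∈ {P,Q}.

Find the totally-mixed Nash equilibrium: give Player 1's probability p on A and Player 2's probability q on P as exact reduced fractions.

P1 mixes 1/6 on A; P2 mixes 1/4 on P

P1 indiff ⇒ q·7+(1-q)·0 = q·4+(1-q)·1 ⇒ q(3) = (1-q)(1) ⇒ q = 1/4
P2 indiff ⇒ p·3+(1-p)·2 = p·8+(1-p)·1 ⇒ p(-5) = (1-p)(-1) ⇒ p = 1/6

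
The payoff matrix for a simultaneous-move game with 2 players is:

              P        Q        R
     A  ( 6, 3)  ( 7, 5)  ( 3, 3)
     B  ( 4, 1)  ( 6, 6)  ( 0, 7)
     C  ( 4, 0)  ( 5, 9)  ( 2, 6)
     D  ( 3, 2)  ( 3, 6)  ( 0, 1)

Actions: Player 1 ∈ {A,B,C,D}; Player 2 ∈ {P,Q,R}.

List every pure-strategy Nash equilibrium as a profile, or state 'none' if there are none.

(A,P): not NE [P2→Q gives 5>3]
(A,Q): NE
(A,R): not NE [P2→Q gives 5>3]
(B,P): not NE [P1→A gives 6>4; P2→R gives 7>1]
(B,Q): not NE [P1→A gives 7>6; P2→R gives 7>6]
(B,R): not NE [P1→A gives 3>0]
(C,P): not NE [P1→A gives 6>4; P2→Q gives 9>0]
(C,Q): not NE [P1→A gives 7>5]
(C,R): not NE [P1→A gives 3>2; P2→Q gives 9>6]
(D,P): not NE [P1→A gives 6>3; P2→Q gives 6>2]
(D,Q): not NE [P1→A gives 7>3]
(D,R): not NE [P1→A gives 3>0; P2→Q gives 6>1]

NE set: (A,Q)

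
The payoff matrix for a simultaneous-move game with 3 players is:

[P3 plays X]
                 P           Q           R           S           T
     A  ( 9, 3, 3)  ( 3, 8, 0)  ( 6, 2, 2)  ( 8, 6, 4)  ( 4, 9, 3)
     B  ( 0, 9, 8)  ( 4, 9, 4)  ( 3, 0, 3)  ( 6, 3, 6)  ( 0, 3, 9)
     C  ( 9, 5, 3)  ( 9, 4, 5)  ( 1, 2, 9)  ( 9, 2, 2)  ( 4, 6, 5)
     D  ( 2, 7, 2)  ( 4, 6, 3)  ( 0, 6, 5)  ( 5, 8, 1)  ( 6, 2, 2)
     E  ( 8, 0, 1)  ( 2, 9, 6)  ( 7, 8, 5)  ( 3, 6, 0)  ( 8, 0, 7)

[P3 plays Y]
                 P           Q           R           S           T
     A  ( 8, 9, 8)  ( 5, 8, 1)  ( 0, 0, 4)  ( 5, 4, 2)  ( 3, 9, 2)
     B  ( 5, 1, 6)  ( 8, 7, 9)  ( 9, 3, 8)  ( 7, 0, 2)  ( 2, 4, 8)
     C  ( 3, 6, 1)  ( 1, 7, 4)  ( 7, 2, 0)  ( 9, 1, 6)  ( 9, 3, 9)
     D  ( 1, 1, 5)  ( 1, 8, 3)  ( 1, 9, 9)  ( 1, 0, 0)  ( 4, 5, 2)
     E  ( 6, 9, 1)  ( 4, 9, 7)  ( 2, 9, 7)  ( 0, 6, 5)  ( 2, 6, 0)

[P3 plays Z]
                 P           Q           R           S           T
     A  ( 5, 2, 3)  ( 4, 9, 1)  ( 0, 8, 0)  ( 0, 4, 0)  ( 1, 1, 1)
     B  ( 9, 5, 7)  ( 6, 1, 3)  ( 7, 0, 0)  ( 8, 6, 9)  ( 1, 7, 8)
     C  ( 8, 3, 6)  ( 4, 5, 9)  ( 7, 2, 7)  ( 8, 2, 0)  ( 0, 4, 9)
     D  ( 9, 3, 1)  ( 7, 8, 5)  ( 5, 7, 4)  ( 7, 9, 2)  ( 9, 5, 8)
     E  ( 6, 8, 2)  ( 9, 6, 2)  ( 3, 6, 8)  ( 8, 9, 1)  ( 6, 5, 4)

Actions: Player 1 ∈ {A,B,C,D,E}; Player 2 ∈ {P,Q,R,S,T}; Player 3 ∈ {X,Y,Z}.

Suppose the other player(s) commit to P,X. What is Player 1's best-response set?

u_1(A vs P,X) = 9
u_1(B vs P,X) = 0
u_1(C vs P,X) = 9
u_1(D vs P,X) = 2
u_1(E vs P,X) = 8
max payoff 9 at {A,C}

P1 best: {A,C}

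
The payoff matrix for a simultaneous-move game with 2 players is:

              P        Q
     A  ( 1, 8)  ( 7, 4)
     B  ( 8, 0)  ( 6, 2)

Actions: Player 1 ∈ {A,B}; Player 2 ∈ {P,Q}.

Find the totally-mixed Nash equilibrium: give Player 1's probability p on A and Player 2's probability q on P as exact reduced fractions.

P1 indiff ⇒ q·1+(1-q)·7 = q·8+(1-q)·6 ⇒ q(-7) = (1-q)(-1) ⇒ q = 1/8
P2 indiff ⇒ p·8+(1-p)·0 = p·4+(1-p)·2 ⇒ p(4) = (1-p)(2) ⇒ p = 1/3

p=1/3, q=1/8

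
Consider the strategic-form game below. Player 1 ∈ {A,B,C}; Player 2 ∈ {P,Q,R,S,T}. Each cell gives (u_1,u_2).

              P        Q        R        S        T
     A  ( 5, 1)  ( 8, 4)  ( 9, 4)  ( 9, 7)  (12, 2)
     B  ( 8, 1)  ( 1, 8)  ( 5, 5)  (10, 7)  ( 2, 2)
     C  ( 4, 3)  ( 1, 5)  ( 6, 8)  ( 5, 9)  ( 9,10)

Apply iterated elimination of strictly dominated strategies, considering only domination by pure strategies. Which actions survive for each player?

P1 drop C (A beats it: P:5>4 Q:8>1 R:9>6 S:9>5 T:12>9)
P2 drop P (Q beats it: A:4>1 B:8>1)
P2 drop R (S beats it: A:7>4 B:7>5)
P2 drop T (Q beats it: A:4>2 B:8>2)
P1→{A,B} P2→{Q,S}

Remaining: P1:{A,B} P2:{Q,S}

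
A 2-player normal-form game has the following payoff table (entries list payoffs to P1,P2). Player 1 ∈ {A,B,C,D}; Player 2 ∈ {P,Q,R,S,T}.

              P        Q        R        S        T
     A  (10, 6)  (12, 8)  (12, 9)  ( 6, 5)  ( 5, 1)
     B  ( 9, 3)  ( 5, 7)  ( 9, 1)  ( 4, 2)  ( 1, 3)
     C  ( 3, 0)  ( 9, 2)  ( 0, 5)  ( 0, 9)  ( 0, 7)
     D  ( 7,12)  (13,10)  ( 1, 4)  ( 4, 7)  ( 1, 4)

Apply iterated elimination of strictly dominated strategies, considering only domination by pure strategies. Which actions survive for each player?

P1 drop B (A beats it: P:10>9 Q:12>5 R:12>9 S:6>4 T:5>1)
P1 drop C (A beats it: P:10>3 Q:12>9 R:12>0 S:6>0 T:5>0)
P2 drop S (P beats it: A:6>5 D:12>7)
P2 drop T (P beats it: A:6>1 D:12>4)
P1→{A,D} P2→{P,Q,R}

Remaining: P1:{A,D} P2:{P,Q,R}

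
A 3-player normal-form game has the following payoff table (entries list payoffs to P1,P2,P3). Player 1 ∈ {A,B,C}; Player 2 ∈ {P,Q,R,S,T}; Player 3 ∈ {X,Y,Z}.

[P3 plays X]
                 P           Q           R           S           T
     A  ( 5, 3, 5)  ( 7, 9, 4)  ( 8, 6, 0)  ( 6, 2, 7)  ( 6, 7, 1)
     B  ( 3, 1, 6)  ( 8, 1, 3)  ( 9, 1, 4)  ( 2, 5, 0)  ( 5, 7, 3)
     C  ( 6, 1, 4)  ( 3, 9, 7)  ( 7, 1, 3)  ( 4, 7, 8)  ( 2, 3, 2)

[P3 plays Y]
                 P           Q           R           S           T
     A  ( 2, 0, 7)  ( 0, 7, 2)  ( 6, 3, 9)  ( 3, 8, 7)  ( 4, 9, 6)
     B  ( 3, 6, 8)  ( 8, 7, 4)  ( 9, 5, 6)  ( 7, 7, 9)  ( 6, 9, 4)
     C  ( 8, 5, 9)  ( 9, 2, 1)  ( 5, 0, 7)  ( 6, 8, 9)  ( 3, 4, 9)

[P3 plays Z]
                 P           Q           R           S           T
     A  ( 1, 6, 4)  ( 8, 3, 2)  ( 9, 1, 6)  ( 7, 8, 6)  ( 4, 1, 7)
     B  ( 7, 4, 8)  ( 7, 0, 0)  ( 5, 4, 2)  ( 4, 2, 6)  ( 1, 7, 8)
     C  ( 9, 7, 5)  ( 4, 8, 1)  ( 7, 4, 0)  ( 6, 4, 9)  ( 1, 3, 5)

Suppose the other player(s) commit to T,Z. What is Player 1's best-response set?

u_1(A vs T,Z) = 4
u_1(B vs T,Z) = 1
u_1(C vs T,Z) = 1
max payoff 4 at {A}

P1 best: {A}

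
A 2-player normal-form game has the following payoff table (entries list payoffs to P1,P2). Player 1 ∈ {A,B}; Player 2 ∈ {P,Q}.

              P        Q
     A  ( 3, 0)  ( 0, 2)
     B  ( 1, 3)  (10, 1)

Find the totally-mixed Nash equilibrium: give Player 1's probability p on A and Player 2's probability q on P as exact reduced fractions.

P1 indiff ⇒ q·3+(1-q)·0 = q·1+(1-q)·10 ⇒ q(2) = (1-q)(10) ⇒ q = 5/6
P2 indiff ⇒ p·0+(1-p)·3 = p·2+(1-p)·1 ⇒ p(-2) = (1-p)(-2) ⇒ p = 1/2

P1 mixes 1/2 on A; P2 mixes 5/6 on P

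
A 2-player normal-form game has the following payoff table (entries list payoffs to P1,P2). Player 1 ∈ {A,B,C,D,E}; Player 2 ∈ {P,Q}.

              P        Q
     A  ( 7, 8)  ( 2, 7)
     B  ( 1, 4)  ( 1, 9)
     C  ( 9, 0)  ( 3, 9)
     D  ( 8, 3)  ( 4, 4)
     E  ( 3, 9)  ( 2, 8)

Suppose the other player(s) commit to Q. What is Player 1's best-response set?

argmax u_1 = {D}

u_1(A vs Q) = 2
u_1(B vs Q) = 1
u_1(C vs Q) = 3
u_1(D vs Q) = 4
u_1(E vs Q) = 2
max payoff 4 at {D}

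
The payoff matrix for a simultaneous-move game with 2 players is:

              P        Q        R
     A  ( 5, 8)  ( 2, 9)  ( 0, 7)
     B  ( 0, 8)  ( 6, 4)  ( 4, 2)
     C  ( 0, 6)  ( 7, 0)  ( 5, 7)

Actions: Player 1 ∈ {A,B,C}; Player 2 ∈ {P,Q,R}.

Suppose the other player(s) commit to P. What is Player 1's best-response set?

argmax u_1 = {A}

u_1(A vs P) = 5
u_1(B vs P) = 0
u_1(C vs P) = 0
max payoff 5 at {A}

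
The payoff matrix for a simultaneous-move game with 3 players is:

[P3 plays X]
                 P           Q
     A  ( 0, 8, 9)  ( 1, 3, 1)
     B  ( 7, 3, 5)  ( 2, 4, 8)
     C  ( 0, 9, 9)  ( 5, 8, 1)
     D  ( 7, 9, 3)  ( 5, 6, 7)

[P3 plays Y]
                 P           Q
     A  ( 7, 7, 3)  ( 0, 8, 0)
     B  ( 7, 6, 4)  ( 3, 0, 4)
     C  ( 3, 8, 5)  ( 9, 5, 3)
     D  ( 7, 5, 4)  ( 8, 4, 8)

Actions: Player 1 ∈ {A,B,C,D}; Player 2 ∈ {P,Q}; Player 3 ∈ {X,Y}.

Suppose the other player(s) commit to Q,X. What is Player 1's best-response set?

u_1(A vs Q,X) = 1
u_1(B vs Q,X) = 2
u_1(C vs Q,X) = 5
u_1(D vs Q,X) = 5
max payoff 5 at {C,D}

P1 best: {C,D}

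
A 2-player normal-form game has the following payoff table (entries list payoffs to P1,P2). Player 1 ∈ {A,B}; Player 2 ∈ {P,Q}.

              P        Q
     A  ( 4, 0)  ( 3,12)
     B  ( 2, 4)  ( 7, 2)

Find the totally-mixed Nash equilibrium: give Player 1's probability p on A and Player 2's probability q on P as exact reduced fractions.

P1 mixes 1/7 on A; P2 mixes 2/3 on P

P1 indiff ⇒ q·4+(1-q)·3 = q·2+(1-q)·7 ⇒ q(2) = (1-q)(4) ⇒ q = 2/3
P2 indiff ⇒ p·0+(1-p)·4 = p·12+(1-p)·2 ⇒ p(-12) = (1-p)(-2) ⇒ p = 1/7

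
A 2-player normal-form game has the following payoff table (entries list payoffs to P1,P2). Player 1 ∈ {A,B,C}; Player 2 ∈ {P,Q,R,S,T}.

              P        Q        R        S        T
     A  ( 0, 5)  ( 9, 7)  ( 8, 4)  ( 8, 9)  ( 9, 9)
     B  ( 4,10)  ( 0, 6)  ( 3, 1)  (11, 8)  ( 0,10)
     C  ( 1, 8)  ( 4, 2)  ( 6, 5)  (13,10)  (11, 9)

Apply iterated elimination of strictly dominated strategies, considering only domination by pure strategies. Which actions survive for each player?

Remaining: P1:{B,C} P2:{P,S,T}

P2 drop Q (S beats it: A:9>7 B:8>6 C:10>2)
P2 drop R (P beats it: A:5>4 B:10>1 C:8>5)
P1 drop A (C beats it: P:1>0 S:13>8 T:11>9)
P1→{B,C} P2→{P,S,T}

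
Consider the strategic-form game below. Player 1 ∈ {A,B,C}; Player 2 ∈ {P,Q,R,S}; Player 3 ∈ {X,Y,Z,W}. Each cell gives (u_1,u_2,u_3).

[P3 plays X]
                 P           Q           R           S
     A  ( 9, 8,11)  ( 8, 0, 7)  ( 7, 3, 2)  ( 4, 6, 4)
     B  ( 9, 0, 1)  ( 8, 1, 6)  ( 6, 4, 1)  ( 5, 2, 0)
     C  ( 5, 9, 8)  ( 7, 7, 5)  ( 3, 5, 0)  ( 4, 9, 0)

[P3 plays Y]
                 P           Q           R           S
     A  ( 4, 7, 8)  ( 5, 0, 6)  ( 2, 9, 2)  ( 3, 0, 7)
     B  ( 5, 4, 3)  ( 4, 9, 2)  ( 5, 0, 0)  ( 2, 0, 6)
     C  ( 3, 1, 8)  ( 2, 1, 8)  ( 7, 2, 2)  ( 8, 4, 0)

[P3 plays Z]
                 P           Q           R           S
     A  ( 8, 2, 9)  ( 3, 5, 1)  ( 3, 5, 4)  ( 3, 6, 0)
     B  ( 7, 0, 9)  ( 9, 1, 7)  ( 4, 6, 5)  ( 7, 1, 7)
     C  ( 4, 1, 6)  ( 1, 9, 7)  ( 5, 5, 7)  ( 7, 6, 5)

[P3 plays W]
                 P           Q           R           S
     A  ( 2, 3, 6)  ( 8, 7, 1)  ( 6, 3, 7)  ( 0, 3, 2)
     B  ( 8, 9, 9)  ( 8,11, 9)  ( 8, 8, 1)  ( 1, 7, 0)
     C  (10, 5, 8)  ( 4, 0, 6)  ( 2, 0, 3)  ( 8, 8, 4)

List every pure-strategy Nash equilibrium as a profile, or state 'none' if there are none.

NE set: (A,P,X), (B,Q,W)

(A,P,X): NE
(A,P,Y): not NE [P1→B gives 5>4; P2→R gives 9>7; P3→X gives 11>8]
(A,P,Z): not NE [P2→S gives 6>2; P3→X gives 11>9]
(A,P,W): not NE [P1→C gives 10>2; P2→Q gives 7>3; P3→X gives 11>6]
(A,Q,X): not NE [P2→P gives 8>0]
(A,Q,Y): not NE [P2→R gives 9>0; P3→X gives 7>6]
(A,Q,Z): not NE [P1→B gives 9>3; P2→S gives 6>5; P3→X gives 7>1]
(A,Q,W): not NE [P3→X gives 7>1]
(A,R,X): not NE [P2→P gives 8>3; P3→W gives 7>2]
(A,R,Y): not NE [P1→C gives 7>2; P3→W gives 7>2]
(A,R,Z): not NE [P1→C gives 5>3; P2→S gives 6>5; P3→W gives 7>4]
(A,R,W): not NE [P1→B gives 8>6; P2→Q gives 7>3]
(A,S,X): not NE [P1→B gives 5>4; P2→P gives 8>6; P3→Y gives 7>4]
(A,S,Y): not NE [P1→C gives 8>3; P2→R gives 9>0]
(A,S,Z): not NE [P1→C gives 7>3; P3→Y gives 7>0]
(A,S,W): not NE [P1→C gives 8>0; P2→Q gives 7>3; P3→Y gives 7>2]
(B,P,X): not NE [P2→R gives 4>0; P3→W gives 9>1]
(B,P,Y): not NE [P2→Q gives 9>4; P3→W gives 9>3]
(B,P,Z): not NE [P1→A gives 8>7; P2→R gives 6>0]
(B,P,W): not NE [P1→C gives 10>8; P2→Q gives 11>9]
(B,Q,X): not NE [P2→R gives 4>1; P3→W gives 9>6]
(B,Q,Y): not NE [P1→A gives 5>4; P3→W gives 9>2]
(B,Q,Z): not NE [P2→R gives 6>1; P3→W gives 9>7]
(B,Q,W): NE
(B,R,X): not NE [P1→A gives 7>6; P3→Z gives 5>1]
(B,R,Y): not NE [P1→C gives 7>5; P2→Q gives 9>0; P3→Z gives 5>0]
(B,R,Z): not NE [P1→C gives 5>4]
(B,R,W): not NE [P2→Q gives 11>8; P3→Z gives 5>1]
(B,S,X): not NE [P2→R gives 4>2; P3→Z gives 7>0]
(B,S,Y): not NE [P1→C gives 8>2; P2→Q gives 9>0; P3→Z gives 7>6]
(B,S,Z): not NE [P2→R gives 6>1]
(B,S,W): not NE [P1→C gives 8>1; P2→Q gives 11>7; P3→Z gives 7>0]
(C,P,X): not NE [P1→B gives 9>5]
(C,P,Y): not NE [P1→B gives 5>3; P2→S gives 4>1]
(C,P,Z): not NE [P1→A gives 8>4; P2→Q gives 9>1; P3→W gives 8>6]
(C,P,W): not NE [P2→S gives 8>5]
(C,Q,X): not NE [P1→B gives 8>7; P2→S gives 9>7; P3→Y gives 8>5]
(C,Q,Y): not NE [P1→A gives 5>2; P2→S gives 4>1]
(C,Q,Z): not NE [P1→B gives 9>1; P3→Y gives 8>7]
(C,Q,W): not NE [P1→B gives 8>4; P2→S gives 8>0; P3→Y gives 8>6]
(C,R,X): not NE [P1→A gives 7>3; P2→S gives 9>5; P3→Z gives 7>0]
(C,R,Y): not NE [P2→S gives 4>2; P3→Z gives 7>2]
(C,R,Z): not NE [P2→Q gives 9>5]
(C,R,W): not NE [P1→B gives 8>2; P2→S gives 8>0; P3→Z gives 7>3]
(C,S,X): not NE [P1→B gives 5>4; P3→Z gives 5>0]
(C,S,Y): not NE [P3→Z gives 5>0]
(C,S,Z): not NE [P2→Q gives 9>6]
(C,S,W): not NE [P3→Z gives 5>4]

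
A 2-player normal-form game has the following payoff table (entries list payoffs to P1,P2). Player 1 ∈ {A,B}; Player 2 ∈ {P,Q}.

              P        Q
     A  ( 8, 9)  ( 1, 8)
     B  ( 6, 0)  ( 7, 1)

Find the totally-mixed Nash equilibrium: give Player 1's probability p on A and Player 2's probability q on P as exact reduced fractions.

p=1/2, q=3/4

P1 indiff ⇒ q·8+(1-q)·1 = q·6+(1-q)·7 ⇒ q(2) = (1-q)(6) ⇒ q = 3/4
P2 indiff ⇒ p·9+(1-p)·0 = p·8+(1-p)·1 ⇒ p(1) = (1-p)(1) ⇒ p = 1/2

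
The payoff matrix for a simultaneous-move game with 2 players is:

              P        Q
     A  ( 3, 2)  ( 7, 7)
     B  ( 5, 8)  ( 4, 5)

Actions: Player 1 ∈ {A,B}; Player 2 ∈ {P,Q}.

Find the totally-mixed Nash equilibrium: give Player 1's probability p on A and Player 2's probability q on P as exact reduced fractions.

P1 indiff ⇒ q·3+(1-q)·7 = q·5+(1-q)·4 ⇒ q(-2) = (1-q)(-3) ⇒ q = 3/5
P2 indiff ⇒ p·2+(1-p)·8 = p·7+(1-p)·5 ⇒ p(-5) = (1-p)(-3) ⇒ p = 3/8

(p,q) = (3/8, 3/5)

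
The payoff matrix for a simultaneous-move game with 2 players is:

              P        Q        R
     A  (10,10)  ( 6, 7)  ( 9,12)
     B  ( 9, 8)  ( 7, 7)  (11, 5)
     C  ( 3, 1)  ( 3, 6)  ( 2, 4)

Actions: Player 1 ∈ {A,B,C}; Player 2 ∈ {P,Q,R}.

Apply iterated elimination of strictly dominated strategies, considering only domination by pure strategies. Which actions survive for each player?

P1 drop C (A beats it: P:10>3 Q:6>3 R:9>2)
P2 drop Q (P beats it: A:10>7 B:8>7)
P1→{A,B} P2→{P,R}

Remaining: P1:{A,B} P2:{P,R}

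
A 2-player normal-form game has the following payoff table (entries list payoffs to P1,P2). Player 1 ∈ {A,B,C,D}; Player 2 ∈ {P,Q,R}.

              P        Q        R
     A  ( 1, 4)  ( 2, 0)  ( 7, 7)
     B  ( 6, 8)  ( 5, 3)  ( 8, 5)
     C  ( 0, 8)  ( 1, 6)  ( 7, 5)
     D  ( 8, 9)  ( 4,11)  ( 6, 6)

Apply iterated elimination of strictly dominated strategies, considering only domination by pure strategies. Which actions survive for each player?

IESDS → P1:{B,D} P2:{P,Q}

P1 drop A (B beats it: P:6>1 Q:5>2 R:8>7)
P1 drop C (B beats it: P:6>0 Q:5>1 R:8>7)
P2 drop R (P beats it: B:8>5 D:9>6)
P1→{B,D} P2→{P,Q}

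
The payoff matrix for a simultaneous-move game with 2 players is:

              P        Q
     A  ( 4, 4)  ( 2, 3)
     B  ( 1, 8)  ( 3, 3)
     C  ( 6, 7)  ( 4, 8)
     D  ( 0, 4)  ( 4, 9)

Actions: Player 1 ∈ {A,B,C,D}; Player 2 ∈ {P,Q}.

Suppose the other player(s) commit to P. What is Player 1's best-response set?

argmax u_1 = {C}

u_1(A vs P) = 4
u_1(B vs P) = 1
u_1(C vs P) = 6
u_1(D vs P) = 0
max payoff 6 at {C}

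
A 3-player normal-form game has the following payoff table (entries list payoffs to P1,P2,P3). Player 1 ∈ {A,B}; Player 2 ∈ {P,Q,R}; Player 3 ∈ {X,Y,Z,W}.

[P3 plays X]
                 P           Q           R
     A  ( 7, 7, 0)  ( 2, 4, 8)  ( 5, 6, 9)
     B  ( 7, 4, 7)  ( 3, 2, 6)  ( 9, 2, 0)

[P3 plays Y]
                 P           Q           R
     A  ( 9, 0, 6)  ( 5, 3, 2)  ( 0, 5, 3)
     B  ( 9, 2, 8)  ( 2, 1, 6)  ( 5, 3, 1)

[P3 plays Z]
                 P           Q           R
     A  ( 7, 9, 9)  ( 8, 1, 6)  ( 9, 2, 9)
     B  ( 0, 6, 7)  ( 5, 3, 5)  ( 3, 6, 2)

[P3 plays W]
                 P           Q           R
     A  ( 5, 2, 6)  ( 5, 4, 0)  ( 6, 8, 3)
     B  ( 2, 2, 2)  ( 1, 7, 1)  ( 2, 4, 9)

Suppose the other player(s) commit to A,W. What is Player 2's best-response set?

P2 best: {R}

u_2(P vs A,W) = 2
u_2(Q vs A,W) = 4
u_2(R vs A,W) = 8
max payoff 8 at {R}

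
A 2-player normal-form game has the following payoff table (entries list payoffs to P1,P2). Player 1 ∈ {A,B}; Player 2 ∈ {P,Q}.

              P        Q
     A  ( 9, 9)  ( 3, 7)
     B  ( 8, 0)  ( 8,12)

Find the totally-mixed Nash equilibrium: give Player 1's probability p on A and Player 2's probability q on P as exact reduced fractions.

P1 mixes 6/7 on A; P2 mixes 5/6 on P

P1 indiff ⇒ q·9+(1-q)·3 = q·8+(1-q)·8 ⇒ q(1) = (1-q)(5) ⇒ q = 5/6
P2 indiff ⇒ p·9+(1-p)·0 = p·7+(1-p)·12 ⇒ p(2) = (1-p)(12) ⇒ p = 6/7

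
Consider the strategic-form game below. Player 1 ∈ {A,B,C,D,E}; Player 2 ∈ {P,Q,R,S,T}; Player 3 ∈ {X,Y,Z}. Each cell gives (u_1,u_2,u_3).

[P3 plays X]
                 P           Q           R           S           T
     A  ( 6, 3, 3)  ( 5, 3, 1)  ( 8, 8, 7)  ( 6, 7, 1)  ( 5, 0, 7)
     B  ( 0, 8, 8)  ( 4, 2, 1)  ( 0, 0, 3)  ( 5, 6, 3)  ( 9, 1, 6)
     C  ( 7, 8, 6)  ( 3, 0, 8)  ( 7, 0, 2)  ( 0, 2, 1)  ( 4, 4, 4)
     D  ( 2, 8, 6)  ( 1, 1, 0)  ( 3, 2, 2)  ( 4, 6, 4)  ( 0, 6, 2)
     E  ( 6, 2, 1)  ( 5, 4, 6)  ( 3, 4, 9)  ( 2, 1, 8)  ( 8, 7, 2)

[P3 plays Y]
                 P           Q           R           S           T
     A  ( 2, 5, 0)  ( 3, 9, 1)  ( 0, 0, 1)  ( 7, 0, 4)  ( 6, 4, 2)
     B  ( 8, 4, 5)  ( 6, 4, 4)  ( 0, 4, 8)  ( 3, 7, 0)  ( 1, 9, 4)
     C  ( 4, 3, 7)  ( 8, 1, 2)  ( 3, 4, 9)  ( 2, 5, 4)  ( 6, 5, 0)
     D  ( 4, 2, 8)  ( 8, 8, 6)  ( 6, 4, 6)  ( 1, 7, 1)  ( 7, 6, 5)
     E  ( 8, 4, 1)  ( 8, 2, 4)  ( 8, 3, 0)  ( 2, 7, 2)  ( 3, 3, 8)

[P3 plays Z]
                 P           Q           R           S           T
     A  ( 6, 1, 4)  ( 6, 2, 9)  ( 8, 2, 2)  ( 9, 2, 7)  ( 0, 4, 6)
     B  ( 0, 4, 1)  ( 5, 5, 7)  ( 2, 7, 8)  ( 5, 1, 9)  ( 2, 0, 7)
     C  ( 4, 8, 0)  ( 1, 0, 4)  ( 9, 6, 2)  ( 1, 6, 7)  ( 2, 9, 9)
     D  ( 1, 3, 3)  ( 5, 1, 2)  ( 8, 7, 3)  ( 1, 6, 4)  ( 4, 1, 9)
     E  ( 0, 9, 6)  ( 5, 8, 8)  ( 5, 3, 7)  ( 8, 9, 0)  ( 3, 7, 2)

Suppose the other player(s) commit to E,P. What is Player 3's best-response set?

argmax u_3 = {Z}

u_3(X vs E,P) = 1
u_3(Y vs E,P) = 1
u_3(Z vs E,P) = 6
max payoff 6 at {Z}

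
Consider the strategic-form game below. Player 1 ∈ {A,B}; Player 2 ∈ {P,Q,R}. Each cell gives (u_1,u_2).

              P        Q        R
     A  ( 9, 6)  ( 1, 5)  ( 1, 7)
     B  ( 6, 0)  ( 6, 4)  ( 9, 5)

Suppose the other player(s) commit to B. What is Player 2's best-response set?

argmax u_2 = {R}

u_2(P vs B) = 0
u_2(Q vs B) = 4
u_2(R vs B) = 5
max payoff 5 at {R}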